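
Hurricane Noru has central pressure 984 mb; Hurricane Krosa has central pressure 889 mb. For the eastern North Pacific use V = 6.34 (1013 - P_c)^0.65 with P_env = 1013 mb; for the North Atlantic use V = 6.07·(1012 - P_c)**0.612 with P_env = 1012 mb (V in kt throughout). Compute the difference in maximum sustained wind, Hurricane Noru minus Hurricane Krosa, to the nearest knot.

-59 kt

Hurricane Noru: ΔP = 29; V ≈ 6.34 × 29^0.65 ≈ 56.58 kt.
Hurricane Krosa: ΔP = 123; V ≈ 6.07 × 123^0.612 ≈ 115.40 kt.
Difference ≈ 56.58 − 115.40 = -58.82 → -59 kt.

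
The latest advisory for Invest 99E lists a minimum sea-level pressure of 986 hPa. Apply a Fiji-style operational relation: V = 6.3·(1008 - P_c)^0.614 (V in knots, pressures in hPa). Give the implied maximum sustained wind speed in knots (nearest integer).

42 kt

ΔP = 1008 − 986 = 22 hPa.
22^0.614 ≈ 6.672.
V ≈ 6.3 × 6.672 ≈ 42.0 kt.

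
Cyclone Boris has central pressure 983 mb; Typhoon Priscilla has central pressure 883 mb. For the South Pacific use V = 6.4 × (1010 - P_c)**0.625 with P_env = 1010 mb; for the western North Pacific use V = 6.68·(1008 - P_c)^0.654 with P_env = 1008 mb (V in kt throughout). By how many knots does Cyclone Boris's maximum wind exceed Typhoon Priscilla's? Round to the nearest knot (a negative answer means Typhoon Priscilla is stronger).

Cyclone Boris: ΔP = 27; V ≈ 6.4 × 27^0.625 ≈ 50.21 kt.
Typhoon Priscilla: ΔP = 125; V ≈ 6.68 × 125^0.654 ≈ 157.09 kt.
Difference ≈ 50.21 − 157.09 = -106.88 → -107 kt.

-107 kt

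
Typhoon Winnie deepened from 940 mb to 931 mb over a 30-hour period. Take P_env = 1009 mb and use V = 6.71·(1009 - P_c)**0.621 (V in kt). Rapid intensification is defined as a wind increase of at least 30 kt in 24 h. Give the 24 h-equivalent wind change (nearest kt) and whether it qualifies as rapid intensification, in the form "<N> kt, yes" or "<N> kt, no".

6 kt, no

V₁: ΔP = 69, V ≈ 6.71 × 69^0.621 ≈ 93.04 kt.
V₂: ΔP = 78, V ≈ 6.71 × 78^0.621 ≈ 100.40 kt.
ΔV over 30 h = 7.36 kt → 24 h equivalent = 7.36 × 24/30 ≈ 5.89 kt.
6 kt < 30 kt ⇒ not rapid intensification.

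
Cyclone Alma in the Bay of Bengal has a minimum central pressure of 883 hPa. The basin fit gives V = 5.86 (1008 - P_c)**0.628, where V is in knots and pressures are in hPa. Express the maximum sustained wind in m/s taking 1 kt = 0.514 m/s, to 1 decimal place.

62.5 m/s

ΔP = 1008 − 883 = 125 hPa.
V ≈ 5.86 × 125^0.628 = 5.86 × 20.742 ≈ 121.551 kt.
121.551 × 0.514 ≈ 62.48 m/s → 62.5 m/s.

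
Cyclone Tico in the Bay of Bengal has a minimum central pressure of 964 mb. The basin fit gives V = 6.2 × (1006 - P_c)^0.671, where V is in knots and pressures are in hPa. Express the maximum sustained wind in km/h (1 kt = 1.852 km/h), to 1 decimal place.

141.0 km/h

ΔP = 1006 − 964 = 42 mb.
V ≈ 6.2 × 42^0.671 = 6.2 × 12.280 ≈ 76.136 kt.
76.136 × 1.852 ≈ 141.00 km/h → 141.0 km/h.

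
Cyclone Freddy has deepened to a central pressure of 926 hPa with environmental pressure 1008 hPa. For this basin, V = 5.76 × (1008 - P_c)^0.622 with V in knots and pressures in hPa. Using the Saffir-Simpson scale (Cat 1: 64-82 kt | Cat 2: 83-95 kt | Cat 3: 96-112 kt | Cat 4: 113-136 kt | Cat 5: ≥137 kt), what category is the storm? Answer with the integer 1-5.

2

ΔP = 1008 − 926 = 82 hPa.
V ≈ 5.76 × 82^0.622 = 5.76 × 15.50 ≈ 89 kt.
89 kt falls in the Category 2 band.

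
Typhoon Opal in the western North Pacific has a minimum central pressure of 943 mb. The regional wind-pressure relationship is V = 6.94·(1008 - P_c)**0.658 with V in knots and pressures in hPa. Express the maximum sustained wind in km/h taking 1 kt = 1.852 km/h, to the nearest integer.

ΔP = 1008 − 943 = 65 mb.
V ≈ 6.94 × 65^0.658 = 6.94 × 15.592 ≈ 108.207 kt.
108.207 × 1.852 ≈ 200.40 km/h → 200 km/h.

200 km/h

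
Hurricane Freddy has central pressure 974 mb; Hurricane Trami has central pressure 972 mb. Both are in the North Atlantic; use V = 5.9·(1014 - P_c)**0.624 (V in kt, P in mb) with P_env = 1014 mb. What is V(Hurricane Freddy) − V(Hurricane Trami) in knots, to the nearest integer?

-2 kt

Hurricane Freddy: ΔP = 40; V ≈ 5.9 × 40^0.624 ≈ 58.96 kt.
Hurricane Trami: ΔP = 42; V ≈ 5.9 × 42^0.624 ≈ 60.78 kt.
Difference ≈ 58.96 − 60.78 = -1.82 → -2 kt.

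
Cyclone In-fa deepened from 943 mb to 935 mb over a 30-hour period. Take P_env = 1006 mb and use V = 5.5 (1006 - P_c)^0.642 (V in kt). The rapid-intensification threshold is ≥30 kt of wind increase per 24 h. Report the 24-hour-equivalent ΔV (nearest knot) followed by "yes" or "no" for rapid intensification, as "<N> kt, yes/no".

5 kt, no

V₁: ΔP = 63, V ≈ 5.5 × 63^0.642 ≈ 78.62 kt.
V₂: ΔP = 71, V ≈ 5.5 × 71^0.642 ≈ 84.89 kt.
ΔV over 30 h = 6.27 kt → 24 h equivalent = 6.27 × 24/30 ≈ 5.02 kt.
5 kt < 30 kt ⇒ not rapid intensification.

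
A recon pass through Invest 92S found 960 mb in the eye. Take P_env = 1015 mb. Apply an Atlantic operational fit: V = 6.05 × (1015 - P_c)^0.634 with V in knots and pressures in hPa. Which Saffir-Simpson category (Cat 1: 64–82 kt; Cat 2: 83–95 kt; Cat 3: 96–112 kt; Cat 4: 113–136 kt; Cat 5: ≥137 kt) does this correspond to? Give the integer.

1

ΔP = 1015 − 960 = 55 mb.
V ≈ 6.05 × 55^0.634 = 6.05 × 12.69 ≈ 77 kt.
77 kt falls in the Category 1 band.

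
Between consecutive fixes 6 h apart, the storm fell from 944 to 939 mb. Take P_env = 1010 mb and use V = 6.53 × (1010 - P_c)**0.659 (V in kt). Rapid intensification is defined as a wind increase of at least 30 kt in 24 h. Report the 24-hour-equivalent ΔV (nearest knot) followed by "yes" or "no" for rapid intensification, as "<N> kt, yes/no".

20 kt, no

V₁: ΔP = 66, V ≈ 6.53 × 66^0.659 ≈ 103.27 kt.
V₂: ΔP = 71, V ≈ 6.53 × 71^0.659 ≈ 108.37 kt.
ΔV over 6 h = 5.10 kt → 24 h equivalent = 5.10 × 24/6 ≈ 20.40 kt.
20 kt < 30 kt ⇒ not rapid intensification.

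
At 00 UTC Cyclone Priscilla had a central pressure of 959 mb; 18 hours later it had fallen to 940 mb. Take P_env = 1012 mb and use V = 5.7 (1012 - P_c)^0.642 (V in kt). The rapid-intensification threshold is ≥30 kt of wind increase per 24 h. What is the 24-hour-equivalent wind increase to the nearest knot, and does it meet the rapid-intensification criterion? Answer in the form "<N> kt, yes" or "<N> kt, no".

21 kt, no

V₁: ΔP = 53, V ≈ 5.7 × 53^0.642 ≈ 72.92 kt.
V₂: ΔP = 72, V ≈ 5.7 × 72^0.642 ≈ 88.77 kt.
ΔV over 18 h = 15.85 kt → 24 h equivalent = 15.85 × 24/18 ≈ 21.13 kt.
21 kt < 30 kt ⇒ not rapid intensification.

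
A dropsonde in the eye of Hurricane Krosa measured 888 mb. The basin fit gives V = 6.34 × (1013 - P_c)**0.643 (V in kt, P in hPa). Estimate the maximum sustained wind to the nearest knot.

141 kt

ΔP = 1013 − 888 = 125 mb.
125^0.643 ≈ 22.300.
V ≈ 6.34 × 22.300 ≈ 141.4 kt.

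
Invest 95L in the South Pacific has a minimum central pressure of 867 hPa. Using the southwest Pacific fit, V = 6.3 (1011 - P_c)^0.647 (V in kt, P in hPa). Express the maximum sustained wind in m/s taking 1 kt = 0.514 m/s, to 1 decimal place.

80.7 m/s

ΔP = 1011 − 867 = 144 hPa.
V ≈ 6.3 × 144^0.647 = 6.3 × 24.915 ≈ 156.964 kt.
156.964 × 0.514 ≈ 80.68 m/s → 80.7 m/s.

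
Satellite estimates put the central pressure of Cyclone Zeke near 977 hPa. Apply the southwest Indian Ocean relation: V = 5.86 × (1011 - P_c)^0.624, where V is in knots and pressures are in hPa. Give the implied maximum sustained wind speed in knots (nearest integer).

53 kt

ΔP = 1011 − 977 = 34 hPa.
34^0.624 ≈ 9.029.
V ≈ 5.86 × 9.029 ≈ 52.9 kt.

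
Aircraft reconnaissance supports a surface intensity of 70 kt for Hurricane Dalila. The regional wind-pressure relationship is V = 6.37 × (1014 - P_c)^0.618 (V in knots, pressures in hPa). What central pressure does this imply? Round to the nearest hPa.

966 hPa

ΔP = (V / 6.37)^(1/0.618) = (70/6.37)^1.618.
70/6.37 = 10.989; 10.989^1.618 ≈ 48.35 hPa.
P_c = 1014 − 48.35 = 965.65 ≈ 966 hPa.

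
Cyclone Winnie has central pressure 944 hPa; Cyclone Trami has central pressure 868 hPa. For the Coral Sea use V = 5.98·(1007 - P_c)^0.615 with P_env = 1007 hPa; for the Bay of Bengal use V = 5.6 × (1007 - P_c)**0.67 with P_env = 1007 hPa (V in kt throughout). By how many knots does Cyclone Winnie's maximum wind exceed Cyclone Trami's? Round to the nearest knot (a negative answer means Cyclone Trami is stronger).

-76 kt

Cyclone Winnie: ΔP = 63; V ≈ 5.98 × 63^0.615 ≈ 76.44 kt.
Cyclone Trami: ΔP = 139; V ≈ 5.6 × 139^0.67 ≈ 152.76 kt.
Difference ≈ 76.44 − 152.76 = -76.32 → -76 kt.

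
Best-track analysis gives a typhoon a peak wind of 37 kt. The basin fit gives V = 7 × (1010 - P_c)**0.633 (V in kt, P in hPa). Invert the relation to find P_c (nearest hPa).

ΔP = (V / 7)^(1/0.633) = (37/7)^1.580.
37/7 = 5.286; 5.286^1.580 ≈ 13.88 hPa.
P_c = 1010 − 13.88 = 996.12 ≈ 996 hPa.

996 hPa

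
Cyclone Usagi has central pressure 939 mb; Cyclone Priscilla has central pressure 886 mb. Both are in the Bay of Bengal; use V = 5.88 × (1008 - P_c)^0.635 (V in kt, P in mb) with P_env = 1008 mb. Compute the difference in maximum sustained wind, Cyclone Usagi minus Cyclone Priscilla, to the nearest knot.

-38 kt

Cyclone Usagi: ΔP = 69; V ≈ 5.88 × 69^0.635 ≈ 86.51 kt.
Cyclone Priscilla: ΔP = 122; V ≈ 5.88 × 122^0.635 ≈ 124.23 kt.
Difference ≈ 86.51 − 124.23 = -37.72 → -38 kt.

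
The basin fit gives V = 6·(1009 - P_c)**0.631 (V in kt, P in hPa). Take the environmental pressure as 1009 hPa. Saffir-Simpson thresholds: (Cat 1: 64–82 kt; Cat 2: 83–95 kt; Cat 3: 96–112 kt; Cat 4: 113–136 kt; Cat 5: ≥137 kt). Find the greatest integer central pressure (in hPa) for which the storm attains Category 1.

966 hPa

Category 1 begins at V = 64 kt.
Required ΔP = (64/6)^(1/0.631) = 10.667^1.585 ≈ 42.58 hPa.
P_c ≤ 1009 − 42.58 = 966.42, so the highest integer P_c is 966 hPa.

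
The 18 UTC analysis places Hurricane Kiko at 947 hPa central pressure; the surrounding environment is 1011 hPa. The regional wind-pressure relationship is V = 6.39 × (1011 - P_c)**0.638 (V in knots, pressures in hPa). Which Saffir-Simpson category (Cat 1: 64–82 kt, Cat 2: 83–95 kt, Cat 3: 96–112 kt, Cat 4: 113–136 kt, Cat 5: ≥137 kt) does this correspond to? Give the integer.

ΔP = 1011 − 947 = 64 hPa.
V ≈ 6.39 × 64^0.638 = 6.39 × 14.20 ≈ 91 kt.
91 kt falls in the Category 2 band.

2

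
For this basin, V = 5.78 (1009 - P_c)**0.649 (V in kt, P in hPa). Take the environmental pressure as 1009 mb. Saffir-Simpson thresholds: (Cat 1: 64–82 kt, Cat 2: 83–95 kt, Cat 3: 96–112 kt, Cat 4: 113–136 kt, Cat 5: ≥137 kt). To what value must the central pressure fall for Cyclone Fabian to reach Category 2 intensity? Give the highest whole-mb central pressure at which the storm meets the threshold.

Category 2 begins at V = 83 kt.
Required ΔP = (83/5.78)^(1/0.649) = 14.360^1.541 ≈ 60.67 mb.
P_c ≤ 1009 − 60.67 = 948.33, so the highest integer P_c is 948 mb.

948 mb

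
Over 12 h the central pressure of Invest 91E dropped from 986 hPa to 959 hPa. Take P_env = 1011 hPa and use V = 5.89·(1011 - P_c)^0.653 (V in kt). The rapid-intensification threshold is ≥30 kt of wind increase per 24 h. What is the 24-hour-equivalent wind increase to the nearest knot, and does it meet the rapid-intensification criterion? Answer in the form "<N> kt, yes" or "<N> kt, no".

V₁: ΔP = 25, V ≈ 5.89 × 25^0.653 ≈ 48.19 kt.
V₂: ΔP = 52, V ≈ 5.89 × 52^0.653 ≈ 77.74 kt.
ΔV over 12 h = 29.55 kt → 24 h equivalent = 29.55 × 24/12 ≈ 59.10 kt.
59 kt ≥ 30 kt ⇒ rapid intensification.

59 kt, yes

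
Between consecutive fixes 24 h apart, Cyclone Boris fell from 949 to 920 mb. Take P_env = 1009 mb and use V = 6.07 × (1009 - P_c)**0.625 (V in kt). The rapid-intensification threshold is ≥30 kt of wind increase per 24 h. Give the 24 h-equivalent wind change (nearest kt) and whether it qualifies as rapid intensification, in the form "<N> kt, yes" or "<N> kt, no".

V₁: ΔP = 60, V ≈ 6.07 × 60^0.625 ≈ 78.44 kt.
V₂: ΔP = 89, V ≈ 6.07 × 89^0.625 ≈ 100.36 kt.
ΔV over 24 h = 21.92 kt → 24 h equivalent = 21.92 × 24/24 ≈ 21.92 kt.
22 kt < 30 kt ⇒ not rapid intensification.

22 kt, no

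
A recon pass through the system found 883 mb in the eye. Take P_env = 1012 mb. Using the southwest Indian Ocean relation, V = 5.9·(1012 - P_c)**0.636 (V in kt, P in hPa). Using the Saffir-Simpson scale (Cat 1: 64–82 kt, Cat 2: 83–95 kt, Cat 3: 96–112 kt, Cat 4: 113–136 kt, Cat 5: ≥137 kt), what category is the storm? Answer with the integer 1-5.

ΔP = 1012 − 883 = 129 mb.
V ≈ 5.9 × 129^0.636 = 5.9 × 22.00 ≈ 130 kt.
130 kt falls in the Category 4 band.

4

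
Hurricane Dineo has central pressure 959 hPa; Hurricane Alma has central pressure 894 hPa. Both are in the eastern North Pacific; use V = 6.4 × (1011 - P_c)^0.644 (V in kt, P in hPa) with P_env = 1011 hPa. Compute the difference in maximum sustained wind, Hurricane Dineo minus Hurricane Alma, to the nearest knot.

-56 kt

Hurricane Dineo: ΔP = 52; V ≈ 6.4 × 52^0.644 ≈ 81.52 kt.
Hurricane Alma: ΔP = 117; V ≈ 6.4 × 117^0.644 ≈ 137.43 kt.
Difference ≈ 81.52 − 137.43 = -55.91 → -56 kt.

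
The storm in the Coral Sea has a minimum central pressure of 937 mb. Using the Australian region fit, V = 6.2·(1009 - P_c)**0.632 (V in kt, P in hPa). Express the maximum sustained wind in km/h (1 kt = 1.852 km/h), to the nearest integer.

ΔP = 1009 − 937 = 72 mb.
V ≈ 6.2 × 72^0.632 = 6.2 × 14.922 ≈ 92.518 kt.
92.518 × 1.852 ≈ 171.34 km/h → 171 km/h.

171 km/h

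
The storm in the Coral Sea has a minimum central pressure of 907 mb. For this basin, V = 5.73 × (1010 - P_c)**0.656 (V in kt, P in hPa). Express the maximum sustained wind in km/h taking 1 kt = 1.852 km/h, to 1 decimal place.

221.9 km/h

ΔP = 1010 − 907 = 103 mb.
V ≈ 5.73 × 103^0.656 = 5.73 × 20.913 ≈ 119.833 kt.
119.833 × 1.852 ≈ 221.93 km/h → 221.9 km/h.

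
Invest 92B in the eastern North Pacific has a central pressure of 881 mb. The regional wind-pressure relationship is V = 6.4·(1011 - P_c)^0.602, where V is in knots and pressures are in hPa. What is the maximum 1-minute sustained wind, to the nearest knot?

ΔP = 1011 − 881 = 130 mb.
130^0.602 ≈ 18.732.
V ≈ 6.4 × 18.732 ≈ 119.9 kt.

120 kt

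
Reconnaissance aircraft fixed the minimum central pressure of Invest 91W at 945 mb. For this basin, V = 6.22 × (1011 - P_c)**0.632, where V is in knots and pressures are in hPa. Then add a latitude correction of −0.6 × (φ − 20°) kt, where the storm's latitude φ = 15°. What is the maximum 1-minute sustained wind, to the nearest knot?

91 kt

ΔP = 1011 − 945 = 66 mb.
66^0.632 ≈ 14.124.
V ≈ 6.22 × 14.124 ≈ 87.9 kt.
Latitude correction: −0.6 × (15 − 20) = 3 kt.
Corrected V ≈ 90.9 kt → 91 kt.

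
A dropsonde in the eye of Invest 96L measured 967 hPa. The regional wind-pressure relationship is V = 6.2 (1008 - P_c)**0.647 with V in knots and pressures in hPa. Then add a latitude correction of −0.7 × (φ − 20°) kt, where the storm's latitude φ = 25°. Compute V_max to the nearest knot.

ΔP = 1008 − 967 = 41 hPa.
41^0.647 ≈ 11.053.
V ≈ 6.2 × 11.053 ≈ 68.5 kt.
Latitude correction: −0.7 × (25 − 20) = -3.5 kt.
Corrected V ≈ 65 kt → 65 kt.

65 kt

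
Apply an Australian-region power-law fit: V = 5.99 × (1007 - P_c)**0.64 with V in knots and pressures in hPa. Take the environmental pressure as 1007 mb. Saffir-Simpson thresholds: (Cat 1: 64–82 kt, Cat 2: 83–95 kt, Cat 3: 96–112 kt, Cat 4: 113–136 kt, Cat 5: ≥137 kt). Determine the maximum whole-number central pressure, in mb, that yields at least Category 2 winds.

946 mb

Category 2 begins at V = 83 kt.
Required ΔP = (83/5.99)^(1/0.64) = 13.856^1.562 ≈ 60.79 mb.
P_c ≤ 1007 − 60.79 = 946.21, so the highest integer P_c is 946 mb.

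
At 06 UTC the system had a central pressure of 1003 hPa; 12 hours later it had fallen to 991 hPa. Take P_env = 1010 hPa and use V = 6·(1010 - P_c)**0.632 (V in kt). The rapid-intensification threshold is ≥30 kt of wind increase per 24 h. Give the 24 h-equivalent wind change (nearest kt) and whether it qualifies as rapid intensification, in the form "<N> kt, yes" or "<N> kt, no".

36 kt, yes

V₁: ΔP = 7, V ≈ 6 × 7^0.632 ≈ 20.52 kt.
V₂: ΔP = 19, V ≈ 6 × 19^0.632 ≈ 38.58 kt.
ΔV over 12 h = 18.06 kt → 24 h equivalent = 18.06 × 24/12 ≈ 36.12 kt.
36 kt ≥ 30 kt ⇒ rapid intensification.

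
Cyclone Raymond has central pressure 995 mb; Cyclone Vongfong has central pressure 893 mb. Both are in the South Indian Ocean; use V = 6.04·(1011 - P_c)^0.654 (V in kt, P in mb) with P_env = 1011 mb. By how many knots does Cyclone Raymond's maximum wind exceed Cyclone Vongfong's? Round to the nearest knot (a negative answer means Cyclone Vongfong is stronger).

-100 kt

Cyclone Raymond: ΔP = 16; V ≈ 6.04 × 16^0.654 ≈ 37.03 kt.
Cyclone Vongfong: ΔP = 118; V ≈ 6.04 × 118^0.654 ≈ 136.79 kt.
Difference ≈ 37.03 − 136.79 = -99.76 → -100 kt.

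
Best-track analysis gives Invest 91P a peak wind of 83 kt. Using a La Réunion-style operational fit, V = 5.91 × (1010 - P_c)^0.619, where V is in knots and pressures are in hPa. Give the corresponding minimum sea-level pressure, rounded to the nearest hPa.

939 hPa

ΔP = (V / 5.91)^(1/0.619) = (83/5.91)^1.616.
83/5.91 = 14.044; 14.044^1.616 ≈ 71.41 hPa.
P_c = 1010 − 71.41 = 938.59 ≈ 939 hPa.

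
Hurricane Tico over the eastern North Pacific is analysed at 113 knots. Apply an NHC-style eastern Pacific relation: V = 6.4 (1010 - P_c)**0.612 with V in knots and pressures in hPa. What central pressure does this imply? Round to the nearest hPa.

901 hPa

ΔP = (V / 6.4)^(1/0.612) = (113/6.4)^1.634.
113/6.4 = 17.656; 17.656^1.634 ≈ 109.00 hPa.
P_c = 1010 − 109.00 = 901.00 ≈ 901 hPa.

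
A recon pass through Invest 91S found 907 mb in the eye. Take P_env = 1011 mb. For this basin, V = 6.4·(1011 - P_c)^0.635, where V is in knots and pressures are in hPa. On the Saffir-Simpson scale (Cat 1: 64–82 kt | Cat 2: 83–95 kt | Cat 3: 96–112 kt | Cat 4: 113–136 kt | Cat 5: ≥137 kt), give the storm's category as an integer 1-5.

ΔP = 1011 − 907 = 104 mb.
V ≈ 6.4 × 104^0.635 = 6.4 × 19.09 ≈ 122 kt.
122 kt falls in the Category 4 band.

4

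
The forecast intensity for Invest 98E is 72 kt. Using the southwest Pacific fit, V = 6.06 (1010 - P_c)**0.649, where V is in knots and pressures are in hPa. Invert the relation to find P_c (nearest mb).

965 mb

ΔP = (V / 6.06)^(1/0.649) = (72/6.06)^1.541.
72/6.06 = 11.881; 11.881^1.541 ≈ 45.31 mb.
P_c = 1010 − 45.31 = 964.69 ≈ 965 mb.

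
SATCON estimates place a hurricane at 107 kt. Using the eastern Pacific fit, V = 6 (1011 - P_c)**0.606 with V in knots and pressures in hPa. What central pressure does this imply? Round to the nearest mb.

895 mb

ΔP = (V / 6)^(1/0.606) = (107/6)^1.650.
107/6 = 17.833; 17.833^1.650 ≈ 116.08 mb.
P_c = 1011 − 116.08 = 894.92 ≈ 895 mb.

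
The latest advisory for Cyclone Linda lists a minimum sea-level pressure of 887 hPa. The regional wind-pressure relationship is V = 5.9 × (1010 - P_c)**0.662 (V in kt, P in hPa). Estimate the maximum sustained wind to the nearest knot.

ΔP = 1010 − 887 = 123 hPa.
123^0.662 ≈ 24.183.
V ≈ 5.9 × 24.183 ≈ 142.7 kt.

143 kt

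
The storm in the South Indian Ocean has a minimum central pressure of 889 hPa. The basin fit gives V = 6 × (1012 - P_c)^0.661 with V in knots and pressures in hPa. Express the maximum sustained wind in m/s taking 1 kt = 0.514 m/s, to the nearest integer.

ΔP = 1012 − 889 = 123 hPa.
V ≈ 6 × 123^0.661 = 6 × 24.067 ≈ 144.404 kt.
144.404 × 0.514 ≈ 74.22 m/s → 74 m/s.

74 m/s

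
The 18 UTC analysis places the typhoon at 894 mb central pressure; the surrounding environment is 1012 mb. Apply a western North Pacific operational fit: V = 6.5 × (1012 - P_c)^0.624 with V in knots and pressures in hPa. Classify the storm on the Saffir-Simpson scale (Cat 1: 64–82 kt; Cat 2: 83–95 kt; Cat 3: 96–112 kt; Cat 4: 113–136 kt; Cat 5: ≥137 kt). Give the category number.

ΔP = 1012 − 894 = 118 mb.
V ≈ 6.5 × 118^0.624 = 6.5 × 19.63 ≈ 128 kt.
128 kt falls in the Category 4 band.

4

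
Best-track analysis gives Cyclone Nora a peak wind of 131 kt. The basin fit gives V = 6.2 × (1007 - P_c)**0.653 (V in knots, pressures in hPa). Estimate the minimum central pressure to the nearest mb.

900 mb

ΔP = (V / 6.2)^(1/0.653) = (131/6.2)^1.531.
131/6.2 = 21.129; 21.129^1.531 ≈ 106.88 mb.
P_c = 1007 − 106.88 = 900.12 ≈ 900 mb.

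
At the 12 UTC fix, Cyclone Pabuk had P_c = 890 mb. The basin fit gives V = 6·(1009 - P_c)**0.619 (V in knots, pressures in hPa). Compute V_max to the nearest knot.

ΔP = 1009 − 890 = 119 mb.
119^0.619 ≈ 19.265.
V ≈ 6 × 19.265 ≈ 115.6 kt.

116 kt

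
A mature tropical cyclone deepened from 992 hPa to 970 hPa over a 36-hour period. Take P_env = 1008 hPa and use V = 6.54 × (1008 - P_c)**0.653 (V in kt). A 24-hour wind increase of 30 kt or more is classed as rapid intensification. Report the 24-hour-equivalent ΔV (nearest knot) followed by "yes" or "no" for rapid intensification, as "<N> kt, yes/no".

20 kt, no

V₁: ΔP = 16, V ≈ 6.54 × 16^0.653 ≈ 39.98 kt.
V₂: ΔP = 38, V ≈ 6.54 × 38^0.653 ≈ 70.34 kt.
ΔV over 36 h = 30.36 kt → 24 h equivalent = 30.36 × 24/36 ≈ 20.24 kt.
20 kt < 30 kt ⇒ not rapid intensification.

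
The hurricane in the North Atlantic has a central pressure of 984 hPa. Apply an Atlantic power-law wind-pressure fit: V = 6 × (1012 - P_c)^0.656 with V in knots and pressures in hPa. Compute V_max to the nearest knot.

53 kt

ΔP = 1012 − 984 = 28 hPa.
28^0.656 ≈ 8.899.
V ≈ 6 × 8.899 ≈ 53.4 kt.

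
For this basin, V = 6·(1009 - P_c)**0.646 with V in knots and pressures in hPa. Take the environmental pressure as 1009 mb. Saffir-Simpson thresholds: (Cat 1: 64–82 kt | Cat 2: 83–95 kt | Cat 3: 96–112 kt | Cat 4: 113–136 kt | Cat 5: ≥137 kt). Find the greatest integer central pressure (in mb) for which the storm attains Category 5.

882 mb

Category 5 begins at V = 137 kt.
Required ΔP = (137/6)^(1/0.646) = 22.833^1.548 ≈ 126.78 mb.
P_c ≤ 1009 − 126.78 = 882.22, so the highest integer P_c is 882 mb.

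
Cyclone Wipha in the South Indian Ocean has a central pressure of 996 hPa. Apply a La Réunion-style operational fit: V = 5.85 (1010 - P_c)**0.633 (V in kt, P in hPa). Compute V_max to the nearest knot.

ΔP = 1010 − 996 = 14 hPa.
14^0.633 ≈ 5.315.
V ≈ 5.85 × 5.315 ≈ 31.1 kt.

31 kt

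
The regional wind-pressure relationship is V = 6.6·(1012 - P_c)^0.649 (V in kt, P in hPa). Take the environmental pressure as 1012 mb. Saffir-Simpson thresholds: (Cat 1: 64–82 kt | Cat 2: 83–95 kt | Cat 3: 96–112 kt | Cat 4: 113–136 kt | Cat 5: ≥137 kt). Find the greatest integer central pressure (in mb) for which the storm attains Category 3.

950 mb

Category 3 begins at V = 96 kt.
Required ΔP = (96/6.6)^(1/0.649) = 14.545^1.541 ≈ 61.88 mb.
P_c ≤ 1012 − 61.88 = 950.12, so the highest integer P_c is 950 mb.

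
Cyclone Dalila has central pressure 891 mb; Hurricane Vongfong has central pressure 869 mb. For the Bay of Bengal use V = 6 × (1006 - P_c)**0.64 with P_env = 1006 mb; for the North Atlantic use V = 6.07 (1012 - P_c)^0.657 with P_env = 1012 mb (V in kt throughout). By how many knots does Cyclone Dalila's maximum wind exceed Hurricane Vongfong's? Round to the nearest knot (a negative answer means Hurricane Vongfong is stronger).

Cyclone Dalila: ΔP = 115; V ≈ 6 × 115^0.64 ≈ 125.03 kt.
Hurricane Vongfong: ΔP = 143; V ≈ 6.07 × 143^0.657 ≈ 158.21 kt.
Difference ≈ 125.03 − 158.21 = -33.18 → -33 kt.

-33 kt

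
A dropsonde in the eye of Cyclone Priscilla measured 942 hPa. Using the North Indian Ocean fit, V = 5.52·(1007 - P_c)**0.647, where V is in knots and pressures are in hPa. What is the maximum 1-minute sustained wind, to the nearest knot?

ΔP = 1007 − 942 = 65 hPa.
65^0.647 ≈ 14.892.
V ≈ 5.52 × 14.892 ≈ 82.2 kt.

82 kt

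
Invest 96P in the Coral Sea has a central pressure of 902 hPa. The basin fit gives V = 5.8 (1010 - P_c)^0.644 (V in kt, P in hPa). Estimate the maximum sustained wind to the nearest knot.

118 kt

ΔP = 1010 − 902 = 108 hPa.
108^0.644 ≈ 20.395.
V ≈ 5.8 × 20.395 ≈ 118.3 kt.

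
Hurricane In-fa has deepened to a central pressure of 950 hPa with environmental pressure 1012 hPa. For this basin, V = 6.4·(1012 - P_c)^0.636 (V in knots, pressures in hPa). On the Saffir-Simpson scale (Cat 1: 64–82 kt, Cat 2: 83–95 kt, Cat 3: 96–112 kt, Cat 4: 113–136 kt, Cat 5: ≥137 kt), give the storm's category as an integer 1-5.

2

ΔP = 1012 − 950 = 62 hPa.
V ≈ 6.4 × 62^0.636 = 6.4 × 13.80 ≈ 88 kt.
88 kt falls in the Category 2 band.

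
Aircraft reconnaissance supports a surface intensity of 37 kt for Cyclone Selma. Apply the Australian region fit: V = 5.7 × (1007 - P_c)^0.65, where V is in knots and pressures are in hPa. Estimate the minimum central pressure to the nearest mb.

989 mb

ΔP = (V / 5.7)^(1/0.65) = (37/5.7)^1.538.
37/5.7 = 6.491; 6.491^1.538 ≈ 17.77 mb.
P_c = 1007 − 17.77 = 989.23 ≈ 989 mb.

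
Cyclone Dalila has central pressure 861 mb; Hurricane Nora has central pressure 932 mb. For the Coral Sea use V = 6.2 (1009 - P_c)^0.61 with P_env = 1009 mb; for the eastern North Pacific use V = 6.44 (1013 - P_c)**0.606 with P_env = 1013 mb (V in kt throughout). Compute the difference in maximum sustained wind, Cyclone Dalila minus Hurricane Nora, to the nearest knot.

38 kt

Cyclone Dalila: ΔP = 148; V ≈ 6.2 × 148^0.61 ≈ 130.69 kt.
Hurricane Nora: ΔP = 81; V ≈ 6.44 × 81^0.606 ≈ 92.35 kt.
Difference ≈ 130.69 − 92.35 = 38.34 → 38 kt.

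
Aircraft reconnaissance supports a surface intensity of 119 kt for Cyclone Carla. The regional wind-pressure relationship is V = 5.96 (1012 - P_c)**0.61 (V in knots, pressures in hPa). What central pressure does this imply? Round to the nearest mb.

ΔP = (V / 5.96)^(1/0.61) = (119/5.96)^1.639.
119/5.96 = 19.966; 19.966^1.639 ≈ 135.41 mb.
P_c = 1012 − 135.41 = 876.59 ≈ 877 mb.

877 mb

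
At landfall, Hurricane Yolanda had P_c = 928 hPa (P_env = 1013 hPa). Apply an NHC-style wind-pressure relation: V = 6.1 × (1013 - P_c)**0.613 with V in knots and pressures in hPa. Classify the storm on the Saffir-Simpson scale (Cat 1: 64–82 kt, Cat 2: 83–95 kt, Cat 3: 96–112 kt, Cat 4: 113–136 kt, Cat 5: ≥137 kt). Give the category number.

2

ΔP = 1013 − 928 = 85 hPa.
V ≈ 6.1 × 85^0.613 = 6.1 × 15.23 ≈ 93 kt.
93 kt falls in the Category 2 band.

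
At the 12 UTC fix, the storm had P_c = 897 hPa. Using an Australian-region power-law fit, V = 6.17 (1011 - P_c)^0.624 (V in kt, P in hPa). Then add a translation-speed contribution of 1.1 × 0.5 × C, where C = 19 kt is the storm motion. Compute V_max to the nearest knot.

129 kt

ΔP = 1011 − 897 = 114 hPa.
114^0.624 ≈ 19.209.
V ≈ 6.17 × 19.209 ≈ 118.5 kt.
Translation term: 1.1 × 0.5 × 19 = 10.45 kt.
Corrected V ≈ 128.95 kt → 129 kt.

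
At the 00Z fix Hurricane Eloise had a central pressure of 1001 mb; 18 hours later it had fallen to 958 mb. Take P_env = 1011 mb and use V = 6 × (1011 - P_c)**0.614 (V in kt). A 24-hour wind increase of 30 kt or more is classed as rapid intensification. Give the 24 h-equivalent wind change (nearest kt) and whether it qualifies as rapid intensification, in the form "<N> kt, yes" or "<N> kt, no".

59 kt, yes

V₁: ΔP = 10, V ≈ 6 × 10^0.614 ≈ 24.67 kt.
V₂: ΔP = 53, V ≈ 6 × 53^0.614 ≈ 68.68 kt.
ΔV over 18 h = 44.01 kt → 24 h equivalent = 44.01 × 24/18 ≈ 58.68 kt.
59 kt ≥ 30 kt ⇒ rapid intensification.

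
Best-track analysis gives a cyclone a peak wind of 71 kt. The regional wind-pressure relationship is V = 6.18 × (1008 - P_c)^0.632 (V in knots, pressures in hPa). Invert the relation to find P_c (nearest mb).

960 mb

ΔP = (V / 6.18)^(1/0.632) = (71/6.18)^1.582.
71/6.18 = 11.489; 11.489^1.582 ≈ 47.60 mb.
P_c = 1008 − 47.60 = 960.40 ≈ 960 mb.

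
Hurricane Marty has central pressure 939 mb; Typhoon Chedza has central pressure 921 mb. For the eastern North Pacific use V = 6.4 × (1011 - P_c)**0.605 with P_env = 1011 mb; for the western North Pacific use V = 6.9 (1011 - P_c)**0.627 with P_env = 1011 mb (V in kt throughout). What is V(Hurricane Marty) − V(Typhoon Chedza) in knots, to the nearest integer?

Hurricane Marty: ΔP = 72; V ≈ 6.4 × 72^0.605 ≈ 85.09 kt.
Typhoon Chedza: ΔP = 90; V ≈ 6.9 × 90^0.627 ≈ 115.92 kt.
Difference ≈ 85.09 − 115.92 = -30.83 → -31 kt.

-31 kt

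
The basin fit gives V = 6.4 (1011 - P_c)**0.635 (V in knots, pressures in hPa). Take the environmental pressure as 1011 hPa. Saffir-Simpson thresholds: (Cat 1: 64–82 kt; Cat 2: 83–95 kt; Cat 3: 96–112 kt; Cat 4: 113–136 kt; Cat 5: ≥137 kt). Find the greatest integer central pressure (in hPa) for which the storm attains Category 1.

Category 1 begins at V = 64 kt.
Required ΔP = (64/6.4)^(1/0.635) = 10.000^1.575 ≈ 37.57 hPa.
P_c ≤ 1011 − 37.57 = 973.43, so the highest integer P_c is 973 hPa.

973 hPa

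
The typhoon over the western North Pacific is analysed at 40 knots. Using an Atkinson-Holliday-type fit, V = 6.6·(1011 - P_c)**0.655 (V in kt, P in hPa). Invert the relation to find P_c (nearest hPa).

ΔP = (V / 6.6)^(1/0.655) = (40/6.6)^1.527.
40/6.6 = 6.061; 6.061^1.527 ≈ 15.66 hPa.
P_c = 1011 − 15.66 = 995.34 ≈ 995 hPa.

995 hPa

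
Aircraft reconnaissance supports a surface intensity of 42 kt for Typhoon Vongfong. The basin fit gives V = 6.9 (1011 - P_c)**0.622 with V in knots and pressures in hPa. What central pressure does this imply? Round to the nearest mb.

993 mb

ΔP = (V / 6.9)^(1/0.622) = (42/6.9)^1.608.
42/6.9 = 6.087; 6.087^1.608 ≈ 18.24 mb.
P_c = 1011 − 18.24 = 992.76 ≈ 993 mb.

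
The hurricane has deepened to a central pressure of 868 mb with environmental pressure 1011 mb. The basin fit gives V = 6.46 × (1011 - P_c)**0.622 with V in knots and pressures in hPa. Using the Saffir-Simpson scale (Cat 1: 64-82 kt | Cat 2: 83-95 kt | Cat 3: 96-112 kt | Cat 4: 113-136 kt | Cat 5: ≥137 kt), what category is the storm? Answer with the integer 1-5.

ΔP = 1011 − 868 = 143 mb.
V ≈ 6.46 × 143^0.622 = 6.46 × 21.91 ≈ 142 kt.
142 kt falls in the Category 5 band.

5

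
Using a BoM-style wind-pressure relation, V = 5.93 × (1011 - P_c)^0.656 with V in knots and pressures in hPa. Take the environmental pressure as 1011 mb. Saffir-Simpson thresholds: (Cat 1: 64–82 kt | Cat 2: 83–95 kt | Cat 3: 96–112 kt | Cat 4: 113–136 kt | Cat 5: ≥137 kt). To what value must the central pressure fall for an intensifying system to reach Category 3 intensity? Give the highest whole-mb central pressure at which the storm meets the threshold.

941 mb

Category 3 begins at V = 96 kt.
Required ΔP = (96/5.93)^(1/0.656) = 16.189^1.524 ≈ 69.71 mb.
P_c ≤ 1011 − 69.71 = 941.29, so the highest integer P_c is 941 mb.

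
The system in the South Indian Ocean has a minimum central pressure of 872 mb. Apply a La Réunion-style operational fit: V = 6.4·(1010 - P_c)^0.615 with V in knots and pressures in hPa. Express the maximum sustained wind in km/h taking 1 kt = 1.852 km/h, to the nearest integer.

245 km/h

ΔP = 1010 − 872 = 138 mb.
V ≈ 6.4 × 138^0.615 = 6.4 × 20.703 ≈ 132.497 kt.
132.497 × 1.852 ≈ 245.38 km/h → 245 km/h.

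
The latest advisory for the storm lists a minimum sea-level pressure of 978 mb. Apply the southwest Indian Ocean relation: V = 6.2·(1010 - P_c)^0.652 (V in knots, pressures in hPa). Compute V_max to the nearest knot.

59 kt

ΔP = 1010 − 978 = 32 mb.
32^0.652 ≈ 9.580.
V ≈ 6.2 × 9.580 ≈ 59.4 kt.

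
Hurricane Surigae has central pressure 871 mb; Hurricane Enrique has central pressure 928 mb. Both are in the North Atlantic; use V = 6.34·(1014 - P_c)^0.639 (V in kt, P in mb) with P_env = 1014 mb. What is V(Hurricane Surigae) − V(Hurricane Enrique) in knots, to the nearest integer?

42 kt

Hurricane Surigae: ΔP = 143; V ≈ 6.34 × 143^0.639 ≈ 151.13 kt.
Hurricane Enrique: ΔP = 86; V ≈ 6.34 × 86^0.639 ≈ 109.20 kt.
Difference ≈ 151.13 − 109.20 = 41.93 → 42 kt.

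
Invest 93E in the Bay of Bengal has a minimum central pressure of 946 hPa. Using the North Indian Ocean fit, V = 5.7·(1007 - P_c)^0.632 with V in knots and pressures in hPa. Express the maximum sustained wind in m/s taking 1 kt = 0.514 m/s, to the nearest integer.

ΔP = 1007 − 946 = 61 hPa.
V ≈ 5.7 × 61^0.632 = 5.7 × 13.438 ≈ 76.596 kt.
76.596 × 0.514 ≈ 39.37 m/s → 39 m/s.

39 m/s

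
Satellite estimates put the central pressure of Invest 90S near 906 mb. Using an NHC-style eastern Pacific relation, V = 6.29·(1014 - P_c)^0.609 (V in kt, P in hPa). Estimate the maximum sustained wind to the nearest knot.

109 kt

ΔP = 1014 − 906 = 108 mb.
108^0.609 ≈ 17.312.
V ≈ 6.29 × 17.312 ≈ 108.9 kt.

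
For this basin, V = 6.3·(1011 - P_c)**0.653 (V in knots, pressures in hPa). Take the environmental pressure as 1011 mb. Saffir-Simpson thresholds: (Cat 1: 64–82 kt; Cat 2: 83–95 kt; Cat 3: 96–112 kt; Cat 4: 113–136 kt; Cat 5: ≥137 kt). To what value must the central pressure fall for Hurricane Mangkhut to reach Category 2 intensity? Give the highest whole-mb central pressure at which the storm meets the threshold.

Category 2 begins at V = 83 kt.
Required ΔP = (83/6.3)^(1/0.653) = 13.175^1.531 ≈ 51.85 mb.
P_c ≤ 1011 − 51.85 = 959.15, so the highest integer P_c is 959 mb.

959 mb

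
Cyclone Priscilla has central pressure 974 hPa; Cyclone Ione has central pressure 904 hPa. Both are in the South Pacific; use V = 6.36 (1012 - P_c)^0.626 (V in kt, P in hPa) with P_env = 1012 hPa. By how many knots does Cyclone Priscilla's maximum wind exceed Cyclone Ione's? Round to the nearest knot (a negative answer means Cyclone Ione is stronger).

Cyclone Priscilla: ΔP = 38; V ≈ 6.36 × 38^0.626 ≈ 62.00 kt.
Cyclone Ione: ΔP = 108; V ≈ 6.36 × 108^0.626 ≈ 119.23 kt.
Difference ≈ 62.00 − 119.23 = -57.23 → -57 kt.

-57 kt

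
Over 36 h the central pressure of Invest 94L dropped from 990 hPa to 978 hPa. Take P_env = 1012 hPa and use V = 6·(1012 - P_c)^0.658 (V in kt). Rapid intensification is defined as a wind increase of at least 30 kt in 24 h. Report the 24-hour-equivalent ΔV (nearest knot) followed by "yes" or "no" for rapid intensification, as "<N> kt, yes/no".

10 kt, no

V₁: ΔP = 22, V ≈ 6 × 22^0.658 ≈ 45.86 kt.
V₂: ΔP = 34, V ≈ 6 × 34^0.658 ≈ 61.08 kt.
ΔV over 36 h = 15.22 kt → 24 h equivalent = 15.22 × 24/36 ≈ 10.15 kt.
10 kt < 30 kt ⇒ not rapid intensification.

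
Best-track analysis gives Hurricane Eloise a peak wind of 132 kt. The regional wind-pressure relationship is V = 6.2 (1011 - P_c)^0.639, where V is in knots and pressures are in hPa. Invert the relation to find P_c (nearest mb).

891 mb

ΔP = (V / 6.2)^(1/0.639) = (132/6.2)^1.565.
132/6.2 = 21.290; 21.290^1.565 ≈ 119.82 mb.
P_c = 1011 − 119.82 = 891.18 ≈ 891 mb.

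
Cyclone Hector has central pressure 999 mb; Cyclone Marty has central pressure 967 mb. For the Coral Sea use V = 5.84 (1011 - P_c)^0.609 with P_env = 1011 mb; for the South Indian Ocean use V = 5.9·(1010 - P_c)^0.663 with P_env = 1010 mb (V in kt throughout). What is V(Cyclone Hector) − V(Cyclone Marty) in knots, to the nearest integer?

Cyclone Hector: ΔP = 12; V ≈ 5.84 × 12^0.609 ≈ 26.52 kt.
Cyclone Marty: ΔP = 43; V ≈ 5.9 × 43^0.663 ≈ 71.42 kt.
Difference ≈ 26.52 − 71.42 = -44.90 → -45 kt.

-45 kt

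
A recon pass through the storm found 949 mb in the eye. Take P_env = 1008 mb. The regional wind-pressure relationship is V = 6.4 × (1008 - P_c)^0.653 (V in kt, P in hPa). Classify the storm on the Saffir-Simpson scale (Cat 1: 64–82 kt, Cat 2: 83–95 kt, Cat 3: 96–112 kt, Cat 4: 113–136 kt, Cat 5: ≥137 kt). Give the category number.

ΔP = 1008 − 949 = 59 mb.
V ≈ 6.4 × 59^0.653 = 6.4 × 14.33 ≈ 92 kt.
92 kt falls in the Category 2 band.

2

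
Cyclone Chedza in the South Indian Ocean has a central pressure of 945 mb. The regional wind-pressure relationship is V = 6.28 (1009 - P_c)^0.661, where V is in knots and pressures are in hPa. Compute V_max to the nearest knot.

ΔP = 1009 − 945 = 64 mb.
64^0.661 ≈ 15.627.
V ≈ 6.28 × 15.627 ≈ 98.1 kt.

98 kt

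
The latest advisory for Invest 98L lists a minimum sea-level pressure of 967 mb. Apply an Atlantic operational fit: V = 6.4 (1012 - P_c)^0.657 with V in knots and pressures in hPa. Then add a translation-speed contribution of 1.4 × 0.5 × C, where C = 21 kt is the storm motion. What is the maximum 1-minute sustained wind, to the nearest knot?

ΔP = 1012 − 967 = 45 mb.
45^0.657 ≈ 12.194.
V ≈ 6.4 × 12.194 ≈ 78.0 kt.
Translation term: 1.4 × 0.5 × 21 = 14.7 kt.
Corrected V ≈ 92.7 kt → 93 kt.

93 kt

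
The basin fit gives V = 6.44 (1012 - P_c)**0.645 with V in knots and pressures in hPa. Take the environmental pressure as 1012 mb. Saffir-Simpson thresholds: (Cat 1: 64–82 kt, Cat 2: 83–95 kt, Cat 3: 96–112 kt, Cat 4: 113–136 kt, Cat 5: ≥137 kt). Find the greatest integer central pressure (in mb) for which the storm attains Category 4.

927 mb

Category 4 begins at V = 113 kt.
Required ΔP = (113/6.44)^(1/0.645) = 17.547^1.550 ≈ 84.91 mb.
P_c ≤ 1012 − 84.91 = 927.09, so the highest integer P_c is 927 mb.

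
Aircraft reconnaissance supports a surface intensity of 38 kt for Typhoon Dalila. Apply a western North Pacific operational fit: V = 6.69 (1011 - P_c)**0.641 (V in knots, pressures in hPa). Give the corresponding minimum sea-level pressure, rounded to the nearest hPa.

ΔP = (V / 6.69)^(1/0.641) = (38/6.69)^1.560.
38/6.69 = 5.680; 5.680^1.560 ≈ 15.03 hPa.
P_c = 1011 − 15.03 = 995.97 ≈ 996 hPa.

996 hPa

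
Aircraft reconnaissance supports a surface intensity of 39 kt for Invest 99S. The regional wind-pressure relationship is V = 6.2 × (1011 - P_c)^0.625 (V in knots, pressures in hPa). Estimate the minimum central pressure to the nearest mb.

992 mb

ΔP = (V / 6.2)^(1/0.625) = (39/6.2)^1.600.
39/6.2 = 6.290; 6.290^1.600 ≈ 18.96 mb.
P_c = 1011 − 18.96 = 992.04 ≈ 992 mb.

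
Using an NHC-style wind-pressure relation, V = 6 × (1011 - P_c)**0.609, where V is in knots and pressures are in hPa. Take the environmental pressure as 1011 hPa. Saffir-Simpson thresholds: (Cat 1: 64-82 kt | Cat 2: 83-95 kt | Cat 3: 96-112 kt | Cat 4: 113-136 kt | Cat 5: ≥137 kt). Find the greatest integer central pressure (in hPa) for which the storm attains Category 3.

916 hPa

Category 3 begins at V = 96 kt.
Required ΔP = (96/6)^(1/0.609) = 16.000^1.642 ≈ 94.89 hPa.
P_c ≤ 1011 − 94.89 = 916.11, so the highest integer P_c is 916 hPa.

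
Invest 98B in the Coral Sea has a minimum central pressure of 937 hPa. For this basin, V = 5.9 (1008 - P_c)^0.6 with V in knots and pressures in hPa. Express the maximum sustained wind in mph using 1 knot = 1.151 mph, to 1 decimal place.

ΔP = 1008 − 937 = 71 hPa.
V ≈ 5.9 × 71^0.6 = 5.9 × 12.905 ≈ 76.139 kt.
76.139 × 1.151 ≈ 87.64 mph → 87.6 mph.

87.6 mph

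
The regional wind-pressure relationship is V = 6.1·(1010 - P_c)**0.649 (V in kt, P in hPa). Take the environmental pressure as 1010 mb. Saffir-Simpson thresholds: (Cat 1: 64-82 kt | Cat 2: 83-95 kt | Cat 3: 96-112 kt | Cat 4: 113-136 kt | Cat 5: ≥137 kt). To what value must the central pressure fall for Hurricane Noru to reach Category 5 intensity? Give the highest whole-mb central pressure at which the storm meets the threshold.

Category 5 begins at V = 137 kt.
Required ΔP = (137/6.1)^(1/0.649) = 22.459^1.541 ≈ 120.86 mb.
P_c ≤ 1010 − 120.86 = 889.14, so the highest integer P_c is 889 mb.

889 mb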